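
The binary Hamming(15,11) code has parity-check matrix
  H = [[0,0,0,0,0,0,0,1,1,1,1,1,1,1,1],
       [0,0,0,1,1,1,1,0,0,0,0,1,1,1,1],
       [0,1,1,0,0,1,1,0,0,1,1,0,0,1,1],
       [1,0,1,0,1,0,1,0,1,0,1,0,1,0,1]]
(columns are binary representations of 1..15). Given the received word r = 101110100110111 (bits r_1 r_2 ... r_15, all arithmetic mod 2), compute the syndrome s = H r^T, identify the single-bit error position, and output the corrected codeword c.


s = (1, 0, 0, 1)^T, error position = 9, corrected codeword c = 101110101110111

Compute s = H r^T mod 2 one row at a time:
  s_1 = 0 + 0 + 1 + 1 + 0 + 1 + 1 + 1 = 5 ≡ 1 (mod 2).
  s_2 = 1 + 1 + 0 + 1 + 0 + 1 + 1 + 1 = 6 ≡ 0 (mod 2).
  s_3 = 0 + 1 + 0 + 1 + 1 + 1 + 1 + 1 = 6 ≡ 0 (mod 2).
  s_4 = 1 + 1 + 1 + 1 + 0 + 1 + 1 + 1 = 7 ≡ 1 (mod 2).
s = (1, 0, 0, 1)^T — this equals column 9 of H (binary 1001), so error is at position 9.
Correct: flip bit 9 of r = 101110100110111 to get c = 101110101110111.


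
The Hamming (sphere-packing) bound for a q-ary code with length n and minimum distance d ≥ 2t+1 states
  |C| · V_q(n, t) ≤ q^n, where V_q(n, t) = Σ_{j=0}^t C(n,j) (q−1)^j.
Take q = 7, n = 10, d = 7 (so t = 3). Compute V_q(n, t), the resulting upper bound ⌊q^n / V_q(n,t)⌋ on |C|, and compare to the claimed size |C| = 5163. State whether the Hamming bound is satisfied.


V_q(n, t) = 27601, q^n = 282475249, Hamming bound = 10234, |C| = 5163 ≤ bound (satisfied).

Step 1: Compute V_q(n, t) = Σ_{j=0}^3 C(n, j) (q−1)^j.
  j = 0: C(10,0)·(6)^0 = 1·1 = 1.
  j = 1: C(10,1)·(6)^1 = 10·6 = 60.
  j = 2: C(10,2)·(6)^2 = 45·36 = 1620.
  j = 3: C(10,3)·(6)^3 = 120·216 = 25920.
  V_q(n, t) = 1 + 60 + 1620 + 25920 = 27601.
Step 2: q^n = 7^10 = 282475249.
Step 3: Hamming bound ⌊q^n / V_q(n,t)⌋ = ⌊282475249/27601⌋ = 10234.
Step 4: Compare |C| = 5163 to 10234: satisfied.
The claimed |C| lies below the Hamming bound.


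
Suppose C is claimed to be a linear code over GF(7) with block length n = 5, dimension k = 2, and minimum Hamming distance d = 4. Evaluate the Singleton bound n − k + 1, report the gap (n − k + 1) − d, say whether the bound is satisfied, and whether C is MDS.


Singleton RHS = n − k + 1 = 4, slack = 0, bound satisfied, MDS.

Singleton bound: d ≤ n − k + 1.
Here n = 5, k = 2, so n − k + 1 = 4.
Given d = 4, check d ≤ 4: YES.
Slack = (n − k + 1) − d = 0.
The code is MDS (slack = 0).
Description: the claimed parameters are [5, 2, 4]_7; such a code would be MDS (meets Singleton bound).


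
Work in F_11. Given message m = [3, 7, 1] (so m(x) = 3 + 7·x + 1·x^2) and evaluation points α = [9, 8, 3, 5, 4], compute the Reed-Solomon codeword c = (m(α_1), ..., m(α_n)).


c = [4, 2, 0, 8, 3]

Message polynomial: m(x) = 3 + 7·x + 1·x^2 (mod 11).
For each evaluation point α_i, compute m(α_i) mod 11:
  α_1 = 9: Horner steps 1 → 5 → 4, so m(9) = 4.
  α_2 = 8: Horner steps 1 → 4 → 2, so m(8) = 2.
  α_3 = 3: Horner steps 1 → 10 → 0, so m(3) = 0.
  α_4 = 5: Horner steps 1 → 1 → 8, so m(5) = 8.
  α_5 = 4: Horner steps 1 → 0 → 3, so m(4) = 3.
Codeword c = [4, 2, 0, 8, 3] ∈ F_11^5.


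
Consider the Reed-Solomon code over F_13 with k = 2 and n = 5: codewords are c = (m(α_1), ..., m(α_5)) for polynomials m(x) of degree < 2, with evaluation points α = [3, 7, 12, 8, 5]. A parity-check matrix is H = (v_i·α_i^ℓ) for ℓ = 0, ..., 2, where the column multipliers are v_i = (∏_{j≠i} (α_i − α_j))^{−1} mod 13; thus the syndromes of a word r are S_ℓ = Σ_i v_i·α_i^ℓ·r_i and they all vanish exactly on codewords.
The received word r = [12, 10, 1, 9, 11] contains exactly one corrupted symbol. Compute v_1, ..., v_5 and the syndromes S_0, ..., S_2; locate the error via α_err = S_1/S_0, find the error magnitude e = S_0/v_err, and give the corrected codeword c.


S = (9, 7, 4), error at position 4, error magnitude e = 6, c = [12, 10, 1, 3, 11].

Step 1: column multipliers v_i = (∏_{j≠i}(α_i − α_j))^{−1} mod 13.
  i = 1 (α = 3): (3−7)(3−12)(3−8)(3−5) = (−4)·(−9)·(−5)·(−2) = 360 ≡ 9, so v_1 = 9^{−1} = 3 (mod 13).
  i = 2 (α = 7): (7−3)(7−12)(7−8)(7−5) = 4·(−5)·(−1)·2 = 40 ≡ 1, so v_2 = 1^{−1} = 1 (mod 13).
  i = 3 (α = 12): (12−3)(12−7)(12−8)(12−5) = 9·5·4·7 = 1260 ≡ 12, so v_3 = 12^{−1} = 12 (mod 13).
  i = 4 (α = 8): (8−3)(8−7)(8−12)(8−5) = 5·1·(−4)·3 = −60 ≡ 5, so v_4 = 5^{−1} = 8 (mod 13).
  i = 5 (α = 5): (5−3)(5−7)(5−12)(5−8) = 2·(−2)·(−7)·(−3) = −84 ≡ 7, so v_5 = 7^{−1} = 2 (mod 13).
  v = [3, 1, 12, 8, 2].
Step 2: syndromes of r = [12, 10, 1, 9, 11] (all sums mod 13).
  S_0 = Σ v_i r_i = 3·12 + 1·10 + 12·1 + 8·9 + 2·11 = 152 ≡ 9.
  S_1 = Σ v_i α_i r_i = 3·3·12 + 1·7·10 + 12·12·1 + 8·8·9 + 2·5·11 = 1008 ≡ 7.
  α_i^2 mod 13 = [9, 10, 1, 12, 12].
  S_2 = Σ v_i α_i^2 r_i = 3·9·12 + 1·10·10 + 12·1·1 + 8·12·9 + 2·12·11 = 1564 ≡ 4.
  S = (9, 7, 4) ≠ 0, so r is not a codeword (an error is present).
Step 3: locate the error. For a single error e at position i, S_ℓ = v_i·e·α_i^ℓ, so α_err = S_1/S_0.
  S_0^{−1} = 9^{−1} = 3 (mod 13), so α_err = 7·3 = 21 ≡ 8 = α_4. Error position i = 4.
  Consistency check: S_2/S_1 = 4·2 = 8 ≡ 8 = α_err ✓ (single-error assumption holds).
Step 4: error magnitude e = S_0/v_4 = S_0·∏_{j≠4}(α_4 − α_j) = 9·5 = 45 ≡ 6 (mod 13).
Step 5: correct position 4: c_4 = r_4 − e = 9 − 6 ≡ 3 (mod 13). Hence c = [12, 10, 1, 3, 11].
  Check: interpolating c through the α_i gives m(x) = 7 + 6·x (degree < 2) with m(α_i) = c_i for every i, so c is indeed a codeword.


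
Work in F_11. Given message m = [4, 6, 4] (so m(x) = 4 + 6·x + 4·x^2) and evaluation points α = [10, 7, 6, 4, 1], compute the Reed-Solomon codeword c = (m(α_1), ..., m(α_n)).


c = [2, 0, 8, 4, 3]

Message polynomial: m(x) = 4 + 6·x + 4·x^2 (mod 11).
For each evaluation point α_i, compute m(α_i) mod 11:
  α_1 = 10: Horner steps 4 → 2 → 2, so m(10) = 2.
  α_2 = 7: Horner steps 4 → 1 → 0, so m(7) = 0.
  α_3 = 6: Horner steps 4 → 8 → 8, so m(6) = 8.
  α_4 = 4: Horner steps 4 → 0 → 4, so m(4) = 4.
  α_5 = 1: Horner steps 4 → 10 → 3, so m(1) = 3.
Codeword c = [2, 0, 8, 4, 3] ∈ F_11^5.


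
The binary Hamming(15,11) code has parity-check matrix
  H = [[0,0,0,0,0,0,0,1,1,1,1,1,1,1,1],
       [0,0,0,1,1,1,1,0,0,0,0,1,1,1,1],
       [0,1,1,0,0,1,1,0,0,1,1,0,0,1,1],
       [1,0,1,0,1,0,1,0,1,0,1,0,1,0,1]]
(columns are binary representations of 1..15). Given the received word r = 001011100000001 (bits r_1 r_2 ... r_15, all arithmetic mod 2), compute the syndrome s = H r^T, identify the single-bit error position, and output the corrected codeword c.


s = (1, 0, 0, 0)^T, error position = 8, corrected codeword c = 001011110000001

Compute s = H r^T mod 2 one row at a time:
  s_1 = 0 + 0 + 0 + 0 + 0 + 0 + 0 + 1 = 1 ≡ 1 (mod 2).
  s_2 = 0 + 1 + 1 + 1 + 0 + 0 + 0 + 1 = 4 ≡ 0 (mod 2).
  s_3 = 0 + 1 + 1 + 1 + 0 + 0 + 0 + 1 = 4 ≡ 0 (mod 2).
  s_4 = 0 + 1 + 1 + 1 + 0 + 0 + 0 + 1 = 4 ≡ 0 (mod 2).
s = (1, 0, 0, 0)^T — this equals column 8 of H (binary 1000), so error is at position 8.
Correct: flip bit 8 of r = 001011100000001 to get c = 001011110000001.


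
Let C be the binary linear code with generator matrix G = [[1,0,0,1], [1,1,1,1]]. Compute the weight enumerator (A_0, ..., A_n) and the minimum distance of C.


Weight distribution: A_0 = 1, A_2 = 2, A_4 = 1. Minimum distance d = 2.

Enumerate all 2^2 = 4 messages m ∈ F_2^2.
For each, compute codeword c = mG in F_2^4, then tally its weight.
  m = 00 → c = 0000, weight = 0.
  m = 10 → c = 1001, weight = 2.
  m = 01 → c = 1111, weight = 4.
  m = 11 → c = 0110, weight = 2.
Tally weights:
  weight 0: 1 codewords.
  weight 2: 2 codewords.
  weight 4: 1 codewords.
Minimum distance d = smallest w > 0 with A_w > 0 = 2.
Sanity: Σ A_w = 4 = 2^2 = 4 ✓.


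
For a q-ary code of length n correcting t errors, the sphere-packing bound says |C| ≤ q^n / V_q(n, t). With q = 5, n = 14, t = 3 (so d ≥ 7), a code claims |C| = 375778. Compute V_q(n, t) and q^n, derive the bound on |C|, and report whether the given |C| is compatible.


V_q(n, t) = 24809, q^n = 6103515625, Hamming bound = 246020, |C| = 375778 > bound (violated).

Step 1: Compute V_q(n, t) = Σ_{j=0}^3 C(n, j) (q−1)^j.
  j = 0: C(14,0)·(4)^0 = 1·1 = 1.
  j = 1: C(14,1)·(4)^1 = 14·4 = 56.
  j = 2: C(14,2)·(4)^2 = 91·16 = 1456.
  j = 3: C(14,3)·(4)^3 = 364·64 = 23296.
  V_q(n, t) = 1 + 56 + 1456 + 23296 = 24809.
Step 2: q^n = 5^14 = 6103515625.
Step 3: Hamming bound ⌊q^n / V_q(n,t)⌋ = ⌊6103515625/24809⌋ = 246020.
Step 4: Compare |C| = 375778 to 246020: violated.
The claimed |C| lies above the Hamming bound, so no 5-ary code of length 14 with d ≥ 7 can have 375778 codewords.


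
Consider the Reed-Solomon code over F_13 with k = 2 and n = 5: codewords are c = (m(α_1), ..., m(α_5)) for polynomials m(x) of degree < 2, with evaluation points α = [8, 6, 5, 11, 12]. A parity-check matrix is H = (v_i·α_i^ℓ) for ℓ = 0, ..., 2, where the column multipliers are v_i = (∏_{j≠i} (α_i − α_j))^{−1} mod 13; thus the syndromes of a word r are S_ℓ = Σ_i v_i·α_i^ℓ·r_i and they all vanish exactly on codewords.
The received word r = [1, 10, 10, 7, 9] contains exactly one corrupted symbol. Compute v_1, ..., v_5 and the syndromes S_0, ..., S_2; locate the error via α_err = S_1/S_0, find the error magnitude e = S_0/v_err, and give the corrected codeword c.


S = (6, 4, 7), error at position 3, error magnitude e = 2, c = [1, 10, 8, 7, 9].

Step 1: column multipliers v_i = (∏_{j≠i}(α_i − α_j))^{−1} mod 13.
  i = 1 (α = 8): (8−6)(8−5)(8−11)(8−12) = 2·3·(−3)·(−4) = 72 ≡ 7, so v_1 = 7^{−1} = 2 (mod 13).
  i = 2 (α = 6): (6−8)(6−5)(6−11)(6−12) = (−2)·1·(−5)·(−6) = −60 ≡ 5, so v_2 = 5^{−1} = 8 (mod 13).
  i = 3 (α = 5): (5−8)(5−6)(5−11)(5−12) = (−3)·(−1)·(−6)·(−7) = 126 ≡ 9, so v_3 = 9^{−1} = 3 (mod 13).
  i = 4 (α = 11): (11−8)(11−6)(11−5)(11−12) = 3·5·6·(−1) = −90 ≡ 1, so v_4 = 1^{−1} = 1 (mod 13).
  i = 5 (α = 12): (12−8)(12−6)(12−5)(12−11) = 4·6·7·1 = 168 ≡ 12, so v_5 = 12^{−1} = 12 (mod 13).
  v = [2, 8, 3, 1, 12].
Step 2: syndromes of r = [1, 10, 10, 7, 9] (all sums mod 13).
  S_0 = Σ v_i r_i = 2·1 + 8·10 + 3·10 + 1·7 + 12·9 = 227 ≡ 6.
  S_1 = Σ v_i α_i r_i = 2·8·1 + 8·6·10 + 3·5·10 + 1·11·7 + 12·12·9 = 2019 ≡ 4.
  α_i^2 mod 13 = [12, 10, 12, 4, 1].
  S_2 = Σ v_i α_i^2 r_i = 2·12·1 + 8·10·10 + 3·12·10 + 1·4·7 + 12·1·9 = 1320 ≡ 7.
  S = (6, 4, 7) ≠ 0, so r is not a codeword (an error is present).
Step 3: locate the error. For a single error e at position i, S_ℓ = v_i·e·α_i^ℓ, so α_err = S_1/S_0.
  S_0^{−1} = 6^{−1} = 11 (mod 13), so α_err = 4·11 = 44 ≡ 5 = α_3. Error position i = 3.
  Consistency check: S_2/S_1 = 7·10 = 70 ≡ 5 = α_err ✓ (single-error assumption holds).
Step 4: error magnitude e = S_0/v_3 = S_0·∏_{j≠3}(α_3 − α_j) = 6·9 = 54 ≡ 2 (mod 13).
Step 5: correct position 3: c_3 = r_3 − e = 10 − 2 ≡ 8 (mod 13). Hence c = [1, 10, 8, 7, 9].
  Check: interpolating c through the α_i gives m(x) = 11 + 2·x (degree < 2) with m(α_i) = c_i for every i, so c is indeed a codeword.


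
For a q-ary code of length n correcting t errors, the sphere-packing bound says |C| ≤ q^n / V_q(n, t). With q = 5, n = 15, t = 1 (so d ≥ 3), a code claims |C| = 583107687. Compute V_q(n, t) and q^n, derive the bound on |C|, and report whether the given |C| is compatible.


V_q(n, t) = 61, q^n = 30517578125, Hamming bound = 500288165, |C| = 583107687 > bound (violated).

Step 1: Compute V_q(n, t) = Σ_{j=0}^1 C(n, j) (q−1)^j.
  j = 0: C(15,0)·(4)^0 = 1·1 = 1.
  j = 1: C(15,1)·(4)^1 = 15·4 = 60.
  V_q(n, t) = 1 + 60 = 61.
Step 2: q^n = 5^15 = 30517578125.
Step 3: Hamming bound ⌊q^n / V_q(n,t)⌋ = ⌊30517578125/61⌋ = 500288165.
Step 4: Compare |C| = 583107687 to 500288165: violated.
The claimed |C| lies above the Hamming bound, so no 5-ary code of length 15 with d ≥ 3 can have 583107687 codewords.


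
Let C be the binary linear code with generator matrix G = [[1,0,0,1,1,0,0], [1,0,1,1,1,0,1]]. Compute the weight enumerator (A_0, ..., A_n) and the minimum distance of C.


Weight distribution: A_0 = 1, A_2 = 1, A_3 = 1, A_5 = 1. Minimum distance d = 2.

Enumerate all 2^2 = 4 messages m ∈ F_2^2.
For each, compute codeword c = mG in F_2^7, then tally its weight.
  m = 00 → c = 0000000, weight = 0.
  m = 10 → c = 1001100, weight = 3.
  m = 01 → c = 1011101, weight = 5.
  m = 11 → c = 0010001, weight = 2.
Tally weights:
  weight 0: 1 codewords.
  weight 2: 1 codewords.
  weight 3: 1 codewords.
  weight 5: 1 codewords.
Minimum distance d = smallest w > 0 with A_w > 0 = 2.
Sanity: Σ A_w = 4 = 2^2 = 4 ✓.


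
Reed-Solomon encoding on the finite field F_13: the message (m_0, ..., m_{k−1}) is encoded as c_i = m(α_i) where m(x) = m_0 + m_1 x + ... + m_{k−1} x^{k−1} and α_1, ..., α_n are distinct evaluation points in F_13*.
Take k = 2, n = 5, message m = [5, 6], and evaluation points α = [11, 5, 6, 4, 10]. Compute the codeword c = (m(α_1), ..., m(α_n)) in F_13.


c = [6, 9, 2, 3, 0]

Message polynomial: m(x) = 5 + 6·x (mod 13).
For each evaluation point α_i, compute m(α_i) mod 13:
  α_1 = 11: Horner steps 6 → 6, so m(11) = 6.
  α_2 = 5: Horner steps 6 → 9, so m(5) = 9.
  α_3 = 6: Horner steps 6 → 2, so m(6) = 2.
  α_4 = 4: Horner steps 6 → 3, so m(4) = 3.
  α_5 = 10: Horner steps 6 → 0, so m(10) = 0.
Codeword c = [6, 9, 2, 3, 0] ∈ F_13^5.


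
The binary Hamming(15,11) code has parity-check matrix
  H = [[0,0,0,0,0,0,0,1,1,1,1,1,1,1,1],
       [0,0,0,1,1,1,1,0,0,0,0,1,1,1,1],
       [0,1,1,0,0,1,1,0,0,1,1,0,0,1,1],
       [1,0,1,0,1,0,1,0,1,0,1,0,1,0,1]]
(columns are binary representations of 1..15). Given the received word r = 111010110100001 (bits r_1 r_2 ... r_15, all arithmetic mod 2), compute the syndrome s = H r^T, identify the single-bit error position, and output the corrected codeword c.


s = (1, 1, 1, 1)^T, error position = 15, corrected codeword c = 111010110100000

Compute s = H r^T mod 2 one row at a time:
  s_1 = 1 + 0 + 1 + 0 + 0 + 0 + 0 + 1 = 3 ≡ 1 (mod 2).
  s_2 = 0 + 1 + 0 + 1 + 0 + 0 + 0 + 1 = 3 ≡ 1 (mod 2).
  s_3 = 1 + 1 + 0 + 1 + 1 + 0 + 0 + 1 = 5 ≡ 1 (mod 2).
  s_4 = 1 + 1 + 1 + 1 + 0 + 0 + 0 + 1 = 5 ≡ 1 (mod 2).
s = (1, 1, 1, 1)^T — this equals column 15 of H (binary 1111), so error is at position 15.
Correct: flip bit 15 of r = 111010110100001 to get c = 111010110100000.


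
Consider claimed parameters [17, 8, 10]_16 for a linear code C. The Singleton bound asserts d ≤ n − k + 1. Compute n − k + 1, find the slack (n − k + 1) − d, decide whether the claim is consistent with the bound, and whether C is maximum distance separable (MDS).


Singleton RHS = n − k + 1 = 10, slack = 0, bound satisfied, MDS.

Singleton bound: d ≤ n − k + 1.
Here n = 17, k = 8, so n − k + 1 = 10.
Given d = 10, check d ≤ 10: YES.
Slack = (n − k + 1) − d = 0.
The code is MDS (slack = 0).
Description: the claimed parameters are [17, 8, 10]_16; such a code would be MDS (meets Singleton bound).


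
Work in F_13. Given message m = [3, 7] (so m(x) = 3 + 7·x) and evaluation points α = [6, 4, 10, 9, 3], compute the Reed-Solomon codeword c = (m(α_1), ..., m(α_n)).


c = [6, 5, 8, 1, 11]

Message polynomial: m(x) = 3 + 7·x (mod 13).
For each evaluation point α_i, compute m(α_i) mod 13:
  α_1 = 6: Horner steps 7 → 6, so m(6) = 6.
  α_2 = 4: Horner steps 7 → 5, so m(4) = 5.
  α_3 = 10: Horner steps 7 → 8, so m(10) = 8.
  α_4 = 9: Horner steps 7 → 1, so m(9) = 1.
  α_5 = 3: Horner steps 7 → 11, so m(3) = 11.
Codeword c = [6, 5, 8, 1, 11] ∈ F_13^5.


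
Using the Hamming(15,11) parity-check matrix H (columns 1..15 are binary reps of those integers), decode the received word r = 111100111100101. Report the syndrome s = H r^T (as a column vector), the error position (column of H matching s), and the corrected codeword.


s = (1, 0, 1, 0)^T, error position = 10, corrected codeword c = 111100111000101

Compute s = H r^T mod 2 one row at a time:
  s_1 = 1 + 1 + 1 + 0 + 0 + 1 + 0 + 1 = 5 ≡ 1 (mod 2).
  s_2 = 1 + 0 + 0 + 1 + 0 + 1 + 0 + 1 = 4 ≡ 0 (mod 2).
  s_3 = 1 + 1 + 0 + 1 + 1 + 0 + 0 + 1 = 5 ≡ 1 (mod 2).
  s_4 = 1 + 1 + 0 + 1 + 1 + 0 + 1 + 1 = 6 ≡ 0 (mod 2).
s = (1, 0, 1, 0)^T — this equals column 10 of H (binary 1010), so error is at position 10.
Correct: flip bit 10 of r = 111100111100101 to get c = 111100111000101.


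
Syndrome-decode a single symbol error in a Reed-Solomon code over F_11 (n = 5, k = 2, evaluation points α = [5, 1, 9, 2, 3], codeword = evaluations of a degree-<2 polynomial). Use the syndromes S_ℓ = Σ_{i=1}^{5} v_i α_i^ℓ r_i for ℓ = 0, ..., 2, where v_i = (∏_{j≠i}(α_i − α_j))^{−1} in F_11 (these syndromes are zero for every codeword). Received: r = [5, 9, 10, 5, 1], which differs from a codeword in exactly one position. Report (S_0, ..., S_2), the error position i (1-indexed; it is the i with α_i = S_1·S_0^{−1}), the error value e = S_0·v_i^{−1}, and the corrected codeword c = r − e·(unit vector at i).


S = (4, 9, 1), error at position 1, error magnitude e = 1, c = [4, 9, 10, 5, 1].

Step 1: column multipliers v_i = (∏_{j≠i}(α_i − α_j))^{−1} mod 11.
  i = 1 (α = 5): (5−1)(5−9)(5−2)(5−3) = 4·(−4)·3·2 = −96 ≡ 3, so v_1 = 3^{−1} = 4 (mod 11).
  i = 2 (α = 1): (1−5)(1−9)(1−2)(1−3) = (−4)·(−8)·(−1)·(−2) = 64 ≡ 9, so v_2 = 9^{−1} = 5 (mod 11).
  i = 3 (α = 9): (9−5)(9−1)(9−2)(9−3) = 4·8·7·6 = 1344 ≡ 2, so v_3 = 2^{−1} = 6 (mod 11).
  i = 4 (α = 2): (2−5)(2−1)(2−9)(2−3) = (−3)·1·(−7)·(−1) = −21 ≡ 1, so v_4 = 1^{−1} = 1 (mod 11).
  i = 5 (α = 3): (3−5)(3−1)(3−9)(3−2) = (−2)·2·(−6)·1 = 24 ≡ 2, so v_5 = 2^{−1} = 6 (mod 11).
  v = [4, 5, 6, 1, 6].
Step 2: syndromes of r = [5, 9, 10, 5, 1] (all sums mod 11).
  S_0 = Σ v_i r_i = 4·5 + 5·9 + 6·10 + 1·5 + 6·1 = 136 ≡ 4.
  S_1 = Σ v_i α_i r_i = 4·5·5 + 5·1·9 + 6·9·10 + 1·2·5 + 6·3·1 = 713 ≡ 9.
  α_i^2 mod 11 = [3, 1, 4, 4, 9].
  S_2 = Σ v_i α_i^2 r_i = 4·3·5 + 5·1·9 + 6·4·10 + 1·4·5 + 6·9·1 = 419 ≡ 1.
  S = (4, 9, 1) ≠ 0, so r is not a codeword (an error is present).
Step 3: locate the error. For a single error e at position i, S_ℓ = v_i·e·α_i^ℓ, so α_err = S_1/S_0.
  S_0^{−1} = 4^{−1} = 3 (mod 11), so α_err = 9·3 = 27 ≡ 5 = α_1. Error position i = 1.
  Consistency check: S_2/S_1 = 1·5 = 5 ≡ 5 = α_err ✓ (single-error assumption holds).
Step 4: error magnitude e = S_0/v_1 = S_0·∏_{j≠1}(α_1 − α_j) = 4·3 = 12 ≡ 1 (mod 11).
Step 5: correct position 1: c_1 = r_1 − e = 5 − 1 ≡ 4 (mod 11). Hence c = [4, 9, 10, 5, 1].
  Check: interpolating c through the α_i gives m(x) = 2 + 7·x (degree < 2) with m(α_i) = c_i for every i, so c is indeed a codeword.


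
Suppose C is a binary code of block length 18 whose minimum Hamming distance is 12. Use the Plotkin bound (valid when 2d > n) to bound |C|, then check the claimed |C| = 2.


Plotkin bound M ≤ 4; given |C| = 2 ≤ bound (satisfied).

Check applicability: 2d = 24, n = 18.
2d − n = 6 > 0, so Plotkin applies.
Compute d/(2d−n) = 12/6 ≈ 2.0000.
⌊d/(2d−n)⌋ = 2.
Plotkin bound: M ≤ 2·2 = 4.
Given |C| = 2, check: satisfied.
This |C| is below the Plotkin bound.


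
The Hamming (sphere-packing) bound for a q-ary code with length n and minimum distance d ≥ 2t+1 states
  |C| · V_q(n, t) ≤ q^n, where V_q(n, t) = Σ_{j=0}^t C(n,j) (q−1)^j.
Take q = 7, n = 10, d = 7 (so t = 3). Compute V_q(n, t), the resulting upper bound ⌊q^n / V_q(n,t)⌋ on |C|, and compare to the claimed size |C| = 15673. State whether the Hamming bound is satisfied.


V_q(n, t) = 27601, q^n = 282475249, Hamming bound = 10234, |C| = 15673 > bound (violated).

Step 1: Compute V_q(n, t) = Σ_{j=0}^3 C(n, j) (q−1)^j.
  j = 0: C(10,0)·(6)^0 = 1·1 = 1.
  j = 1: C(10,1)·(6)^1 = 10·6 = 60.
  j = 2: C(10,2)·(6)^2 = 45·36 = 1620.
  j = 3: C(10,3)·(6)^3 = 120·216 = 25920.
  V_q(n, t) = 1 + 60 + 1620 + 25920 = 27601.
Step 2: q^n = 7^10 = 282475249.
Step 3: Hamming bound ⌊q^n / V_q(n,t)⌋ = ⌊282475249/27601⌋ = 10234.
Step 4: Compare |C| = 15673 to 10234: violated.
The claimed |C| lies above the Hamming bound, so no 7-ary code of length 10 with d ≥ 7 can have 15673 codewords.


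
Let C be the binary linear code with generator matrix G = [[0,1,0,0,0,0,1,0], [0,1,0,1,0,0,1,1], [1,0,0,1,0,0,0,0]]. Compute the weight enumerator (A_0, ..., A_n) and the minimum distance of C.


Weight distribution: A_0 = 1, A_2 = 4, A_4 = 3. Minimum distance d = 2.

Enumerate all 2^3 = 8 messages m ∈ F_2^3.
For each, compute codeword c = mG in F_2^8, then tally its weight.
  m = 000 → c = 00000000, weight = 0.
  m = 100 → c = 01000010, weight = 2.
  m = 010 → c = 01010011, weight = 4.
  m = 110 → c = 00010001, weight = 2.
  m = 001 → c = 10010000, weight = 2.
  m = 101 → c = 11010010, weight = 4.
  m = 011 → c = 11000011, weight = 4.
  m = 111 → c = 10000001, weight = 2.
Tally weights:
  weight 0: 1 codewords.
  weight 2: 4 codewords.
  weight 4: 3 codewords.
Minimum distance d = smallest w > 0 with A_w > 0 = 2.
Sanity: Σ A_w = 8 = 2^3 = 8 ✓.


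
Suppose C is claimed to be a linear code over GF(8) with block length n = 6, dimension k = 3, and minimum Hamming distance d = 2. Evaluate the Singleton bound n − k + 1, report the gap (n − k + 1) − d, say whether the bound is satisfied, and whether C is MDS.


Singleton RHS = n − k + 1 = 4, slack = 2, bound satisfied, not MDS.

Singleton bound: d ≤ n − k + 1.
Here n = 6, k = 3, so n − k + 1 = 4.
Given d = 2, check d ≤ 4: YES.
Slack = (n − k + 1) − d = 2.
The code is NOT MDS (slack = 2 > 0).
Description: the claimed parameters are [6, 3, 2]_8; such a code would be non-MDS.


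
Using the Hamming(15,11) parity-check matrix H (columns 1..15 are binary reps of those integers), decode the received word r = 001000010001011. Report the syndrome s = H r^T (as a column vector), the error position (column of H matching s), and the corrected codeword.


s = (0, 1, 1, 0)^T, error position = 6, corrected codeword c = 001001010001011

Compute s = H r^T mod 2 one row at a time:
  s_1 = 1 + 0 + 0 + 0 + 1 + 0 + 1 + 1 = 4 ≡ 0 (mod 2).
  s_2 = 0 + 0 + 0 + 0 + 1 + 0 + 1 + 1 = 3 ≡ 1 (mod 2).
  s_3 = 0 + 1 + 0 + 0 + 0 + 0 + 1 + 1 = 3 ≡ 1 (mod 2).
  s_4 = 0 + 1 + 0 + 0 + 0 + 0 + 0 + 1 = 2 ≡ 0 (mod 2).
s = (0, 1, 1, 0)^T — this equals column 6 of H (binary 0110), so error is at position 6.
Correct: flip bit 6 of r = 001000010001011 to get c = 001001010001011.


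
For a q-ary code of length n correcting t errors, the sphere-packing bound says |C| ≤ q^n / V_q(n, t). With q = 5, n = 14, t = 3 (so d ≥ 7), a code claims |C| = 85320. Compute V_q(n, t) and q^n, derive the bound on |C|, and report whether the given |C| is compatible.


V_q(n, t) = 24809, q^n = 6103515625, Hamming bound = 246020, |C| = 85320 ≤ bound (satisfied).

Step 1: Compute V_q(n, t) = Σ_{j=0}^3 C(n, j) (q−1)^j.
  j = 0: C(14,0)·(4)^0 = 1·1 = 1.
  j = 1: C(14,1)·(4)^1 = 14·4 = 56.
  j = 2: C(14,2)·(4)^2 = 91·16 = 1456.
  j = 3: C(14,3)·(4)^3 = 364·64 = 23296.
  V_q(n, t) = 1 + 56 + 1456 + 23296 = 24809.
Step 2: q^n = 5^14 = 6103515625.
Step 3: Hamming bound ⌊q^n / V_q(n,t)⌋ = ⌊6103515625/24809⌋ = 246020.
Step 4: Compare |C| = 85320 to 246020: satisfied.
The claimed |C| lies below the Hamming bound.


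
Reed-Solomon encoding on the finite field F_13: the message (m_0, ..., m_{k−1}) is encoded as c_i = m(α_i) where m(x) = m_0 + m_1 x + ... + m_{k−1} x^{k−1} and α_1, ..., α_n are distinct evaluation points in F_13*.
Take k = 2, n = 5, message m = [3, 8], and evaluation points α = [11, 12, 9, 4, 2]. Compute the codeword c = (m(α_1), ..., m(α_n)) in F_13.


c = [0, 8, 10, 9, 6]

Message polynomial: m(x) = 3 + 8·x (mod 13).
For each evaluation point α_i, compute m(α_i) mod 13:
  α_1 = 11: Horner steps 8 → 0, so m(11) = 0.
  α_2 = 12: Horner steps 8 → 8, so m(12) = 8.
  α_3 = 9: Horner steps 8 → 10, so m(9) = 10.
  α_4 = 4: Horner steps 8 → 9, so m(4) = 9.
  α_5 = 2: Horner steps 8 → 6, so m(2) = 6.
Codeword c = [0, 8, 10, 9, 6] ∈ F_13^5.


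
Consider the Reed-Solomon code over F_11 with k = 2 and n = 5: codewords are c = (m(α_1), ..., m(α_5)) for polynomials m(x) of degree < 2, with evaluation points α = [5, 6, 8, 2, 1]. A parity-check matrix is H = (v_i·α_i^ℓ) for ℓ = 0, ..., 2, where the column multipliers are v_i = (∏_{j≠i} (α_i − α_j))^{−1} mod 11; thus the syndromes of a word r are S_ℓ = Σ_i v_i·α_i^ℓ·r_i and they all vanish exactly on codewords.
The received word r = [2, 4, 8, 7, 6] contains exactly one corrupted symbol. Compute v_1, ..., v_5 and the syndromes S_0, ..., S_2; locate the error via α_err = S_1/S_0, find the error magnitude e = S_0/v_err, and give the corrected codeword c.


S = (7, 7, 7), error at position 5, error magnitude e = 1, c = [2, 4, 8, 7, 5].

Step 1: column multipliers v_i = (∏_{j≠i}(α_i − α_j))^{−1} mod 11.
  i = 1 (α = 5): (5−6)(5−8)(5−2)(5−1) = (−1)·(−3)·3·4 = 36 ≡ 3, so v_1 = 3^{−1} = 4 (mod 11).
  i = 2 (α = 6): (6−5)(6−8)(6−2)(6−1) = 1·(−2)·4·5 = −40 ≡ 4, so v_2 = 4^{−1} = 3 (mod 11).
  i = 3 (α = 8): (8−5)(8−6)(8−2)(8−1) = 3·2·6·7 = 252 ≡ 10, so v_3 = 10^{−1} = 10 (mod 11).
  i = 4 (α = 2): (2−5)(2−6)(2−8)(2−1) = (−3)·(−4)·(−6)·1 = −72 ≡ 5, so v_4 = 5^{−1} = 9 (mod 11).
  i = 5 (α = 1): (1−5)(1−6)(1−8)(1−2) = (−4)·(−5)·(−7)·(−1) = 140 ≡ 8, so v_5 = 8^{−1} = 7 (mod 11).
  v = [4, 3, 10, 9, 7].
Step 2: syndromes of r = [2, 4, 8, 7, 6] (all sums mod 11).
  S_0 = Σ v_i r_i = 4·2 + 3·4 + 10·8 + 9·7 + 7·6 = 205 ≡ 7.
  S_1 = Σ v_i α_i r_i = 4·5·2 + 3·6·4 + 10·8·8 + 9·2·7 + 7·1·6 = 920 ≡ 7.
  α_i^2 mod 11 = [3, 3, 9, 4, 1].
  S_2 = Σ v_i α_i^2 r_i = 4·3·2 + 3·3·4 + 10·9·8 + 9·4·7 + 7·1·6 = 1074 ≡ 7.
  S = (7, 7, 7) ≠ 0, so r is not a codeword (an error is present).
Step 3: locate the error. For a single error e at position i, S_ℓ = v_i·e·α_i^ℓ, so α_err = S_1/S_0.
  S_0^{−1} = 7^{−1} = 8 (mod 11), so α_err = 7·8 = 56 ≡ 1 = α_5. Error position i = 5.
  Consistency check: S_2/S_1 = 7·8 = 56 ≡ 1 = α_err ✓ (single-error assumption holds).
Step 4: error magnitude e = S_0/v_5 = S_0·∏_{j≠5}(α_5 − α_j) = 7·8 = 56 ≡ 1 (mod 11).
Step 5: correct position 5: c_5 = r_5 − e = 6 − 1 ≡ 5 (mod 11). Hence c = [2, 4, 8, 7, 5].
  Check: interpolating c through the α_i gives m(x) = 3 + 2·x (degree < 2) with m(α_i) = c_i for every i, so c is indeed a codeword.


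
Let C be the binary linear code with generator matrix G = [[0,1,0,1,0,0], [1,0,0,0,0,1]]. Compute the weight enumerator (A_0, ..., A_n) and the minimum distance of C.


Weight distribution: A_0 = 1, A_2 = 2, A_4 = 1. Minimum distance d = 2.

Enumerate all 2^2 = 4 messages m ∈ F_2^2.
For each, compute codeword c = mG in F_2^6, then tally its weight.
  m = 00 → c = 000000, weight = 0.
  m = 10 → c = 010100, weight = 2.
  m = 01 → c = 100001, weight = 2.
  m = 11 → c = 110101, weight = 4.
Tally weights:
  weight 0: 1 codewords.
  weight 2: 2 codewords.
  weight 4: 1 codewords.
Minimum distance d = smallest w > 0 with A_w > 0 = 2.
Sanity: Σ A_w = 4 = 2^2 = 4 ✓.


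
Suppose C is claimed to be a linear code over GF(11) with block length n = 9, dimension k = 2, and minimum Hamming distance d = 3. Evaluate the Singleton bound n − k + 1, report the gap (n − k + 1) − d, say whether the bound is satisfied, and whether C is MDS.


Singleton RHS = n − k + 1 = 8, slack = 5, bound satisfied, not MDS.

Singleton bound: d ≤ n − k + 1.
Here n = 9, k = 2, so n − k + 1 = 8.
Given d = 3, check d ≤ 8: YES.
Slack = (n − k + 1) − d = 5.
The code is NOT MDS (slack = 5 > 0).
Description: the claimed parameters are [9, 2, 3]_11; such a code would be non-MDS.


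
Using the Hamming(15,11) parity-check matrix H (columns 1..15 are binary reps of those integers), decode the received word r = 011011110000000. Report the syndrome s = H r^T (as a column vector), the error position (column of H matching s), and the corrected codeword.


s = (1, 1, 0, 1)^T, error position = 13, corrected codeword c = 011011110000100

Compute s = H r^T mod 2 one row at a time:
  s_1 = 1 + 0 + 0 + 0 + 0 + 0 + 0 + 0 = 1 ≡ 1 (mod 2).
  s_2 = 0 + 1 + 1 + 1 + 0 + 0 + 0 + 0 = 3 ≡ 1 (mod 2).
  s_3 = 1 + 1 + 1 + 1 + 0 + 0 + 0 + 0 = 4 ≡ 0 (mod 2).
  s_4 = 0 + 1 + 1 + 1 + 0 + 0 + 0 + 0 = 3 ≡ 1 (mod 2).
s = (1, 1, 0, 1)^T — this equals column 13 of H (binary 1101), so error is at position 13.
Correct: flip bit 13 of r = 011011110000000 to get c = 011011110000100.


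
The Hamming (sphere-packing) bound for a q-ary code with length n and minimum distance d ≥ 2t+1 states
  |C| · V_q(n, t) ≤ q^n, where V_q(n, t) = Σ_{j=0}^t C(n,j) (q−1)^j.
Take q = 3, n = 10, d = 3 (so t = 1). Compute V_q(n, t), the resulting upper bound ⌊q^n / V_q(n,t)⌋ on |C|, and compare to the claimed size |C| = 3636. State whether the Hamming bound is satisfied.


V_q(n, t) = 21, q^n = 59049, Hamming bound = 2811, |C| = 3636 > bound (violated).

Step 1: Compute V_q(n, t) = Σ_{j=0}^1 C(n, j) (q−1)^j.
  j = 0: C(10,0)·(2)^0 = 1·1 = 1.
  j = 1: C(10,1)·(2)^1 = 10·2 = 20.
  V_q(n, t) = 1 + 20 = 21.
Step 2: q^n = 3^10 = 59049.
Step 3: Hamming bound ⌊q^n / V_q(n,t)⌋ = ⌊59049/21⌋ = 2811.
Step 4: Compare |C| = 3636 to 2811: violated.
The claimed |C| lies above the Hamming bound, so no 3-ary code of length 10 with d ≥ 3 can have 3636 codewords.


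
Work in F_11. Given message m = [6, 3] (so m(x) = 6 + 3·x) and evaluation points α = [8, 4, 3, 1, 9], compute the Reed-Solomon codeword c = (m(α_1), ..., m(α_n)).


c = [8, 7, 4, 9, 0]

Message polynomial: m(x) = 6 + 3·x (mod 11).
For each evaluation point α_i, compute m(α_i) mod 11:
  α_1 = 8: Horner steps 3 → 8, so m(8) = 8.
  α_2 = 4: Horner steps 3 → 7, so m(4) = 7.
  α_3 = 3: Horner steps 3 → 4, so m(3) = 4.
  α_4 = 1: Horner steps 3 → 9, so m(1) = 9.
  α_5 = 9: Horner steps 3 → 0, so m(9) = 0.
Codeword c = [8, 7, 4, 9, 0] ∈ F_11^5.


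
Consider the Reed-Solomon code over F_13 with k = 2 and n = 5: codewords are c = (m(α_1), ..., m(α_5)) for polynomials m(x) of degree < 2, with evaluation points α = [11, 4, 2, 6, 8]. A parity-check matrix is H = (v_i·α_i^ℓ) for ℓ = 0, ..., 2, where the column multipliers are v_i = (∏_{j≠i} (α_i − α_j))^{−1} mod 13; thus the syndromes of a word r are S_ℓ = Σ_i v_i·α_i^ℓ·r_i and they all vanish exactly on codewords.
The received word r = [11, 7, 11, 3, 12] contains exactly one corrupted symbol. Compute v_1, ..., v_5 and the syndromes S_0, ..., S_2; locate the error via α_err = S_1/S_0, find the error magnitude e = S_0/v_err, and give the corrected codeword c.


S = (2, 9, 8), error at position 1, error magnitude e = 5, c = [6, 7, 11, 3, 12].

Step 1: column multipliers v_i = (∏_{j≠i}(α_i − α_j))^{−1} mod 13.
  i = 1 (α = 11): (11−4)(11−2)(11−6)(11−8) = 7·9·5·3 = 945 ≡ 9, so v_1 = 9^{−1} = 3 (mod 13).
  i = 2 (α = 4): (4−11)(4−2)(4−6)(4−8) = (−7)·2·(−2)·(−4) = −112 ≡ 5, so v_2 = 5^{−1} = 8 (mod 13).
  i = 3 (α = 2): (2−11)(2−4)(2−6)(2−8) = (−9)·(−2)·(−4)·(−6) = 432 ≡ 3, so v_3 = 3^{−1} = 9 (mod 13).
  i = 4 (α = 6): (6−11)(6−4)(6−2)(6−8) = (−5)·2·4·(−2) = 80 ≡ 2, so v_4 = 2^{−1} = 7 (mod 13).
  i = 5 (α = 8): (8−11)(8−4)(8−2)(8−6) = (−3)·4·6·2 = −144 ≡ 12, so v_5 = 12^{−1} = 12 (mod 13).
  v = [3, 8, 9, 7, 12].
Step 2: syndromes of r = [11, 7, 11, 3, 12] (all sums mod 13).
  S_0 = Σ v_i r_i = 3·11 + 8·7 + 9·11 + 7·3 + 12·12 = 353 ≡ 2.
  S_1 = Σ v_i α_i r_i = 3·11·11 + 8·4·7 + 9·2·11 + 7·6·3 + 12·8·12 = 2063 ≡ 9.
  α_i^2 mod 13 = [4, 3, 4, 10, 12].
  S_2 = Σ v_i α_i^2 r_i = 3·4·11 + 8·3·7 + 9·4·11 + 7·10·3 + 12·12·12 = 2634 ≡ 8.
  S = (2, 9, 8) ≠ 0, so r is not a codeword (an error is present).
Step 3: locate the error. For a single error e at position i, S_ℓ = v_i·e·α_i^ℓ, so α_err = S_1/S_0.
  S_0^{−1} = 2^{−1} = 7 (mod 13), so α_err = 9·7 = 63 ≡ 11 = α_1. Error position i = 1.
  Consistency check: S_2/S_1 = 8·3 = 24 ≡ 11 = α_err ✓ (single-error assumption holds).
Step 4: error magnitude e = S_0/v_1 = S_0·∏_{j≠1}(α_1 − α_j) = 2·9 = 18 ≡ 5 (mod 13).
Step 5: correct position 1: c_1 = r_1 − e = 11 − 5 ≡ 6 (mod 13). Hence c = [6, 7, 11, 3, 12].
  Check: interpolating c through the α_i gives m(x) = 2 + 11·x (degree < 2) with m(α_i) = c_i for every i, so c is indeed a codeword.


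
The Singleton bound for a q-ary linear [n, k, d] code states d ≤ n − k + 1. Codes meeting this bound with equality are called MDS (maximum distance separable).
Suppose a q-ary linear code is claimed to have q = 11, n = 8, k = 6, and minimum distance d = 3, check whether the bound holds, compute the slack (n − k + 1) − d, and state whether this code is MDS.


Singleton RHS = n − k + 1 = 3, slack = 0, bound satisfied, MDS.

Singleton bound: d ≤ n − k + 1.
Here n = 8, k = 6, so n − k + 1 = 3.
Given d = 3, check d ≤ 3: YES.
Slack = (n − k + 1) − d = 0.
The code is MDS (slack = 0).
Description: the claimed parameters are [8, 6, 3]_11; such a code would be MDS (meets Singleton bound).


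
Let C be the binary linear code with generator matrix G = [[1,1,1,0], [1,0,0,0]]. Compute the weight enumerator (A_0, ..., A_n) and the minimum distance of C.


Weight distribution: A_0 = 1, A_1 = 1, A_2 = 1, A_3 = 1. Minimum distance d = 1.

Enumerate all 2^2 = 4 messages m ∈ F_2^2.
For each, compute codeword c = mG in F_2^4, then tally its weight.
  m = 00 → c = 0000, weight = 0.
  m = 10 → c = 1110, weight = 3.
  m = 01 → c = 1000, weight = 1.
  m = 11 → c = 0110, weight = 2.
Tally weights:
  weight 0: 1 codewords.
  weight 1: 1 codewords.
  weight 2: 1 codewords.
  weight 3: 1 codewords.
Minimum distance d = smallest w > 0 with A_w > 0 = 1.
Sanity: Σ A_w = 4 = 2^2 = 4 ✓.


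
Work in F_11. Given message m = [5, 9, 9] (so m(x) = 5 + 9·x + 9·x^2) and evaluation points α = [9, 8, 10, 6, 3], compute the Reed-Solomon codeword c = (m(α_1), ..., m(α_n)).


c = [1, 4, 5, 9, 3]

Message polynomial: m(x) = 5 + 9·x + 9·x^2 (mod 11).
For each evaluation point α_i, compute m(α_i) mod 11:
  α_1 = 9: Horner steps 9 → 2 → 1, so m(9) = 1.
  α_2 = 8: Horner steps 9 → 4 → 4, so m(8) = 4.
  α_3 = 10: Horner steps 9 → 0 → 5, so m(10) = 5.
  α_4 = 6: Horner steps 9 → 8 → 9, so m(6) = 9.
  α_5 = 3: Horner steps 9 → 3 → 3, so m(3) = 3.
Codeword c = [1, 4, 5, 9, 3] ∈ F_11^5.


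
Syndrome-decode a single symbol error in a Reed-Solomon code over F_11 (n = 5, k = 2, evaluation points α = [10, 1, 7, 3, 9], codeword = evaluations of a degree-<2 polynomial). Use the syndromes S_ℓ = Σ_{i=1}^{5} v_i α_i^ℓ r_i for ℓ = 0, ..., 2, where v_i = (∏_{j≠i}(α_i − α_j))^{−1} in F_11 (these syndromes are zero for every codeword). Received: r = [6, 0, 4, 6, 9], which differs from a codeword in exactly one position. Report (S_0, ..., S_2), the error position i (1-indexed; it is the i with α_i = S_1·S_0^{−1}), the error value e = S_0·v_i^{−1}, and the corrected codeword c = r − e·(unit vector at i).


S = (9, 5, 4), error at position 4, error magnitude e = 1, c = [6, 0, 4, 5, 9].

Step 1: column multipliers v_i = (∏_{j≠i}(α_i − α_j))^{−1} mod 11.
  i = 1 (α = 10): (10−1)(10−7)(10−3)(10−9) = 9·3·7·1 = 189 ≡ 2, so v_1 = 2^{−1} = 6 (mod 11).
  i = 2 (α = 1): (1−10)(1−7)(1−3)(1−9) = (−9)·(−6)·(−2)·(−8) = 864 ≡ 6, so v_2 = 6^{−1} = 2 (mod 11).
  i = 3 (α = 7): (7−10)(7−1)(7−3)(7−9) = (−3)·6·4·(−2) = 144 ≡ 1, so v_3 = 1^{−1} = 1 (mod 11).
  i = 4 (α = 3): (3−10)(3−1)(3−7)(3−9) = (−7)·2·(−4)·(−6) = −336 ≡ 5, so v_4 = 5^{−1} = 9 (mod 11).
  i = 5 (α = 9): (9−10)(9−1)(9−7)(9−3) = (−1)·8·2·6 = −96 ≡ 3, so v_5 = 3^{−1} = 4 (mod 11).
  v = [6, 2, 1, 9, 4].
Step 2: syndromes of r = [6, 0, 4, 6, 9] (all sums mod 11).
  S_0 = Σ v_i r_i = 6·6 + 2·0 + 1·4 + 9·6 + 4·9 = 130 ≡ 9.
  S_1 = Σ v_i α_i r_i = 6·10·6 + 2·1·0 + 1·7·4 + 9·3·6 + 4·9·9 = 874 ≡ 5.
  α_i^2 mod 11 = [1, 1, 5, 9, 4].
  S_2 = Σ v_i α_i^2 r_i = 6·1·6 + 2·1·0 + 1·5·4 + 9·9·6 + 4·4·9 = 686 ≡ 4.
  S = (9, 5, 4) ≠ 0, so r is not a codeword (an error is present).
Step 3: locate the error. For a single error e at position i, S_ℓ = v_i·e·α_i^ℓ, so α_err = S_1/S_0.
  S_0^{−1} = 9^{−1} = 5 (mod 11), so α_err = 5·5 = 25 ≡ 3 = α_4. Error position i = 4.
  Consistency check: S_2/S_1 = 4·9 = 36 ≡ 3 = α_err ✓ (single-error assumption holds).
Step 4: error magnitude e = S_0/v_4 = S_0·∏_{j≠4}(α_4 − α_j) = 9·5 = 45 ≡ 1 (mod 11).
Step 5: correct position 4: c_4 = r_4 − e = 6 − 1 ≡ 5 (mod 11). Hence c = [6, 0, 4, 5, 9].
  Check: interpolating c through the α_i gives m(x) = 3 + 8·x (degree < 2) with m(α_i) = c_i for every i, so c is indeed a codeword.


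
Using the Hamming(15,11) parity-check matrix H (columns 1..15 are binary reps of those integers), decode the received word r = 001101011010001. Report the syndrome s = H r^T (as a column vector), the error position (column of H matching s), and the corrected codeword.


s = (0, 1, 0, 0)^T, error position = 4, corrected codeword c = 001001011010001

Compute s = H r^T mod 2 one row at a time:
  s_1 = 1 + 1 + 0 + 1 + 0 + 0 + 0 + 1 = 4 ≡ 0 (mod 2).
  s_2 = 1 + 0 + 1 + 0 + 0 + 0 + 0 + 1 = 3 ≡ 1 (mod 2).
  s_3 = 0 + 1 + 1 + 0 + 0 + 1 + 0 + 1 = 4 ≡ 0 (mod 2).
  s_4 = 0 + 1 + 0 + 0 + 1 + 1 + 0 + 1 = 4 ≡ 0 (mod 2).
s = (0, 1, 0, 0)^T — this equals column 4 of H (binary 0100), so error is at position 4.
Correct: flip bit 4 of r = 001101011010001 to get c = 001001011010001.


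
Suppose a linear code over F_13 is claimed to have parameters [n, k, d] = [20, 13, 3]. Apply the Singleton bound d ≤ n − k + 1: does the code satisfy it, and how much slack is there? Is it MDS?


Singleton RHS = n − k + 1 = 8, slack = 5, bound satisfied, not MDS.

Singleton bound: d ≤ n − k + 1.
Here n = 20, k = 13, so n − k + 1 = 8.
Given d = 3, check d ≤ 8: YES.
Slack = (n − k + 1) − d = 5.
The code is NOT MDS (slack = 5 > 0).
Description: the claimed parameters are [20, 13, 3]_13; such a code would be non-MDS.


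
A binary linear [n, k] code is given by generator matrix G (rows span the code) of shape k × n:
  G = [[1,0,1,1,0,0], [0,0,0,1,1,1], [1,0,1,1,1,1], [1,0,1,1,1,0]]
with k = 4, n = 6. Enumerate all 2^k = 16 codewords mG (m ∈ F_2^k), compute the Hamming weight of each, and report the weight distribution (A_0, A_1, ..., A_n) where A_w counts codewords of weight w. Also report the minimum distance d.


Weight distribution: A_0 = 1, A_1 = 3, A_2 = 4, A_3 = 4, A_4 = 3, A_5 = 1. Minimum distance d = 1.

Enumerate all 2^4 = 16 messages m ∈ F_2^4.
For each, compute codeword c = mG in F_2^6, then tally its weight.
  m = 0000 → c = 000000, weight = 0.
  m = 1000 → c = 101100, weight = 3.
  m = 0100 → c = 000111, weight = 3.
  m = 1100 → c = 101011, weight = 4.
  m = 0010 → c = 101111, weight = 5.
  m = 1010 → c = 000011, weight = 2.
  m = 0110 → c = 101000, weight = 2.
  m = 1110 → c = 000100, weight = 1.
  m = 0001 → c = 101110, weight = 4.
  m = 1001 → c = 000010, weight = 1.
  m = 0101 → c = 101001, weight = 3.
  m = 1101 → c = 000101, weight = 2.
  m = 0011 → c = 000001, weight = 1.
  m = 1011 → c = 101101, weight = 4.
  m = 0111 → c = 000110, weight = 2.
  m = 1111 → c = 101010, weight = 3.
Tally weights:
  weight 0: 1 codewords.
  weight 1: 3 codewords.
  weight 2: 4 codewords.
  weight 3: 4 codewords.
  weight 4: 3 codewords.
  weight 5: 1 codewords.
Minimum distance d = smallest w > 0 with A_w > 0 = 1.
Sanity: Σ A_w = 16 = 2^4 = 16 ✓.
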